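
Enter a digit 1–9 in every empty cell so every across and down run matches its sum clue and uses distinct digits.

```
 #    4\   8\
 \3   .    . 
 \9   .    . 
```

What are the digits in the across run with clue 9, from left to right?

3 6

3 in 2 cells must be {1,2}; 4 in 2 cells must be {1,3}.
The 3 across and the 4 down share only 1, so R1C1 = 1.
R1C2 = 3 − 1 = 2 completes the 3 across.
R2C1 = 4 − 1 = 3 completes the 4 down.
R2C2 = 9 − 3 = 6 completes the 9 across.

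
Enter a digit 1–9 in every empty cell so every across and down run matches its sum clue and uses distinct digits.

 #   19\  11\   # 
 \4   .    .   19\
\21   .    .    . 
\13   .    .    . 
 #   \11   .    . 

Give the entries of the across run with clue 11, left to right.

3 8

4 in 2 cells must be {1,3}; 11 in 4 cells must be {1,2,3,5}.
Only 3 fits R1C1 under both its across sum 4 and down sum 19.
R1C2 = 4 − 3 = 1 completes the 4 across.
Given what's placed, R2C2 must be 5 to fit the 21 across and 11 down.
No cell is forced outright now. R3C2 can only be 2 or 3 (the digits allowed by both its 13 across and its 11 down). If R3C2 = 3: that forces R3C1 = 9, after which R3C3 would have to be in {1} for the 13 across but in {2,3,4,5,6,7,8,9} for the 19 down — contradiction. So R3C2 = 2.
Given what's placed, R3C1 must be 7 to fit the 13 across and 19 down.
R3C3 = 13 − 9 = 4 completes the 13 across.
R4C2 = 11 − 8 = 3 completes the 11 down.
R4C3 = 11 − 3 = 8 completes the 11 across.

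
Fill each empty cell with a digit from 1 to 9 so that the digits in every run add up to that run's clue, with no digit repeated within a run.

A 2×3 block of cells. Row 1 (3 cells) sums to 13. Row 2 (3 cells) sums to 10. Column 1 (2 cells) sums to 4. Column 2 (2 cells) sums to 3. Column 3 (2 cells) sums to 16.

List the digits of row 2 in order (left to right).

1, 2, 7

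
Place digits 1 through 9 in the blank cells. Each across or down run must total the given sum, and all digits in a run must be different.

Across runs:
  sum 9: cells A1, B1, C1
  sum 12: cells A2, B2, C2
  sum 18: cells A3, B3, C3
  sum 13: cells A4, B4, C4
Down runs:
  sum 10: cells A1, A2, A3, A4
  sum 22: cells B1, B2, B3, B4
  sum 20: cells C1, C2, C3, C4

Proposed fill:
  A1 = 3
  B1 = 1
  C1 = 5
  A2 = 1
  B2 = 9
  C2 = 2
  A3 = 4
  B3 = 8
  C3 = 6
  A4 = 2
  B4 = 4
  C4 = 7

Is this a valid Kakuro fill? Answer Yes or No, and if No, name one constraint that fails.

Yes

Across: 3+1+5=9; 1+9+2=12; 4+8+6=18; 2+4+7=13. Down: 3+1+4+2=10; 1+9+8+4=22; 5+2+6+7=20. No digit repeats within any run.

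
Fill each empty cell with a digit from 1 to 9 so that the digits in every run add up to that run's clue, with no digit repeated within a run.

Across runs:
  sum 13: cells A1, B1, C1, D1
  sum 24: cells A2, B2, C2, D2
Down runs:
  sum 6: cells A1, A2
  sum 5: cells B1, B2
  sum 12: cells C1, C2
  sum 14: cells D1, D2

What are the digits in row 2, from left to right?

5, 2, 8, 9

Nothing is forced directly, so branch on D1, whose candidates are 5 or 6. If D1 = 6: that forces C1 = 4, C2 = 8, after which D2 would have to be in {1,2,3,4,5,6,7,9} for the 24 across but in {8} for the 14 down — contradiction. So D1 = 5.
D2 = 14 − 5 = 9 completes the 14 down.
Nothing is forced directly, so branch on C1, whose candidates are 3 or 4. If C1 = 3: then C2 would have to be in {1,2,3,4,5,6,7,8} for the 24 across but in {9} for the 12 down — contradiction. So C1 = 4.
A1 = 1: the only remaining digit allowed by both the 13 across and the 6 down.
B1 = 13 − 10 = 3 completes the 13 across.
A2 = 6 − 1 = 5 completes the 6 down.
B2 = 5 − 3 = 2 completes the 5 down.
C2 = 24 − 16 = 8 completes the 24 across.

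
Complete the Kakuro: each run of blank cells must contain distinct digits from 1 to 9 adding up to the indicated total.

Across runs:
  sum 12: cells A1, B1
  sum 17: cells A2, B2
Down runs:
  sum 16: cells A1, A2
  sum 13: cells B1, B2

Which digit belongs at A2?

9

17 in 2 cells must be {8,9}; 16 in 2 cells must be {7,9}.
The 17 across and the 16 down share only 9, so A2 = 9.
B2 = 17 − 9 = 8 completes the 17 across.
A1 = 16 − 9 = 7 completes the 16 down.
B1 = 12 − 7 = 5 completes the 12 across.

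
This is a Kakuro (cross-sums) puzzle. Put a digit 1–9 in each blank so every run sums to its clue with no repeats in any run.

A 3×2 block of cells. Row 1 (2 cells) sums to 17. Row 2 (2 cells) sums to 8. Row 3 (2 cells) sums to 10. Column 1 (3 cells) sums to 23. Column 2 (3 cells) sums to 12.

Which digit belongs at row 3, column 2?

17 in 2 cells must be {8,9}; 23 in 3 cells must be {6,8,9}.
The 8 across and the 23 down share only 6, so (2,1) = 6.
(2,2) = 8 − 6 = 2 completes the 8 across.
Given what's placed, (1,2) must be 9 to fit the 17 across and 12 down.
(3,2) = 12 − 11 = 1 completes the 12 down.
(1,1) = 17 − 9 = 8 completes the 17 across.
(3,1) = 10 − 1 = 9 completes the 10 across.

1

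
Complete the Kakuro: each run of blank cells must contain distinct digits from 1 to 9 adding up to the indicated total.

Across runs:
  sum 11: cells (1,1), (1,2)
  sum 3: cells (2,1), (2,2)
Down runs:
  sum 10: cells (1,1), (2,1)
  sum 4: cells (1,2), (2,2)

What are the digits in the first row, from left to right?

8 3

3 in 2 cells must be {1,2}; 4 in 2 cells must be {1,3}.
The 11 across and the 4 down share only 3, so (1,2) = 3.
(2,2) = 4 − 3 = 1 completes the 4 down.
(1,1) = 11 − 3 = 8 completes the 11 across.
(2,1) = 3 − 1 = 2 completes the 3 across.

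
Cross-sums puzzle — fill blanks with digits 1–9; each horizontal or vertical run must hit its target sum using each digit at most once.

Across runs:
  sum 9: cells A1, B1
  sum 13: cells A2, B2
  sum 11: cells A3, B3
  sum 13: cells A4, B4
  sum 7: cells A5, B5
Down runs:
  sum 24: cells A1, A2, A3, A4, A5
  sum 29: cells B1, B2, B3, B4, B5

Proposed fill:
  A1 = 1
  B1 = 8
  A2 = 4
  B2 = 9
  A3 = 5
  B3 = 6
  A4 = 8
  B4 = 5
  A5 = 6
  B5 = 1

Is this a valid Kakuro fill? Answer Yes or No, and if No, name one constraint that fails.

Yes

Across: 1+8=9; 4+9=13; 5+6=11; 8+5=13; 6+1=7. Down: 1+4+5+8+6=24; 8+9+6+5+1=29. No digit repeats within any run.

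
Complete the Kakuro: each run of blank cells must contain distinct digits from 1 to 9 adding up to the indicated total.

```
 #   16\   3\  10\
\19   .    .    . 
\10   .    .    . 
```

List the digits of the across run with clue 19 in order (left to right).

16 in 2 cells must be {7,9}; 3 in 2 cells must be {1,2}.
The 19 across and the 3 down share only 2, so R1C2 = 2.
The 10 across and the 16 down share only 7, so R2C1 = 7.
R2C2 = 3 − 2 = 1 completes the 3 down.
R2C3 = 10 − 8 = 2 completes the 10 across.
R1C1 = 16 − 7 = 9 completes the 16 down.
R1C3 = 19 − 11 = 8 completes the 19 across.

9 2 8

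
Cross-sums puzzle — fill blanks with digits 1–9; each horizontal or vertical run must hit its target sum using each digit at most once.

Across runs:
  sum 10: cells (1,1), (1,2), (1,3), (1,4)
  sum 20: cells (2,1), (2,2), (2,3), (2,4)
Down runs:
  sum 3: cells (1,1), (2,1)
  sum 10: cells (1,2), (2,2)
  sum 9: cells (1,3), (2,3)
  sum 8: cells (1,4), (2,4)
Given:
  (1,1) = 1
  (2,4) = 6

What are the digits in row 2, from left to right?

10 in 4 cells must be {1,2,3,4}; 3 in 2 cells must be {1,2}.
(1,4) = 8 − 6 = 2 completes the 8 down.
(2,1) = 3 − 1 = 2 completes the 3 down.
No cell is forced outright now. (1,2) can only be 3 or 4 (the digits allowed by both its 10 across and its 10 down). If (1,2) = 4: that forces (1,3) = 3, after which (2,2) would have to be in {3,4,5,7,8,9} for the 20 across but in {6} for the 10 down — contradiction. So (1,2) = 3.
(1,3) = 10 − 6 = 4 completes the 10 across.
(2,2) = 10 − 3 = 7 completes the 10 down.
(2,3) = 20 − 15 = 5 completes the 20 across.

2 7 5 6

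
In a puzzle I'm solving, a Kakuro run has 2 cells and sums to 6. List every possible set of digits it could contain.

{1,5}; {2,4}

2 distinct digits from 1–9 sum between 3 and 17.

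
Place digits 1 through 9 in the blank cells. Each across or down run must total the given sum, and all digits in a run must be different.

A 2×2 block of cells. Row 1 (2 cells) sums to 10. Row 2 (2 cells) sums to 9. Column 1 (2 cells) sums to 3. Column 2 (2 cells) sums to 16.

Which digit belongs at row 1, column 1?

3 in 2 cells must be {1,2}; 16 in 2 cells must be {7,9}.
The 9 across and the 16 down share only 7, so (2,2) = 7.
(1,2) = 16 − 7 = 9 completes the 16 down.
(2,1) = 9 − 7 = 2 completes the 9 across.
(1,1) = 10 − 9 = 1 completes the 10 across.

1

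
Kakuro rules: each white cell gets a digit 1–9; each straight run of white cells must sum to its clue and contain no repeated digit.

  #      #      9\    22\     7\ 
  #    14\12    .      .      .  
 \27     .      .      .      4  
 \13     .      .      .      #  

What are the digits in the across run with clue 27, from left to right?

R1C4 = 7 − 4 = 3 completes the 7 down.
Given what's placed, R2C2 must be 6 to fit the 27 across and 9 down.
Nothing is forced directly, so branch on R2C1, whose candidates are 8 or 9. If R2C1 = 9: that forces R2C3 = 8, R3C1 = 5, after which R3C3 would have to be in {1,2,6,7} for the 13 across but in {5,9} for the 22 down — contradiction. So R2C1 = 8.
R2C3 = 27 − 18 = 9 completes the 27 across.

8, 6, 9, 4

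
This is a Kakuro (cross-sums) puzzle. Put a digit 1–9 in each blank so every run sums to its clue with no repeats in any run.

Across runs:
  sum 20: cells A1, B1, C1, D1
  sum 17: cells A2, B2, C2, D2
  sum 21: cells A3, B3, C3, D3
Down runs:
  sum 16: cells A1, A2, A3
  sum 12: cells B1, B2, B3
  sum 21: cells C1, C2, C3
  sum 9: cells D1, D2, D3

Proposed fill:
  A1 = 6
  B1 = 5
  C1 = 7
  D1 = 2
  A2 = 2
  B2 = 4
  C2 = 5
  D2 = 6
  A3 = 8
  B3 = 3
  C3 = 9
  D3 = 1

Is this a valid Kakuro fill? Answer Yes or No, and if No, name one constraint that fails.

Yes

Across: 6+5+7+2=20; 2+4+5+6=17; 8+3+9+1=21. Down: 6+2+8=16; 5+4+3=12; 7+5+9=21; 2+6+1=9. No digit repeats within any run.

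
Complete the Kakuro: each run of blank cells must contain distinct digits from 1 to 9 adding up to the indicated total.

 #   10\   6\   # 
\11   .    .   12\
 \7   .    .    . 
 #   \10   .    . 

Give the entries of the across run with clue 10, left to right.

2 8

7 in 3 cells must be {1,2,4}; 6 in 3 cells must be {1,2,3}.
The 7 across and the 12 down share only 4, so R2C3 = 4.
R3C3 = 12 − 4 = 8 completes the 12 down.
R3C2 = 10 − 8 = 2 completes the 10 across.
R1C2 = 3: the only remaining digit allowed by both the 11 across and the 6 down.
R2C2 = 6 − 5 = 1 completes the 6 down.
R1C1 = 11 − 3 = 8 completes the 11 across.
R2C1 = 7 − 5 = 2 completes the 7 across.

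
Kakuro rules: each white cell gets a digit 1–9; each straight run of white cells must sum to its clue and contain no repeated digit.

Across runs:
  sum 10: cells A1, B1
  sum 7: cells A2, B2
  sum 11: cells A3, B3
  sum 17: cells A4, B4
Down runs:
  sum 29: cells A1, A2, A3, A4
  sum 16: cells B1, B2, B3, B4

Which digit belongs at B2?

2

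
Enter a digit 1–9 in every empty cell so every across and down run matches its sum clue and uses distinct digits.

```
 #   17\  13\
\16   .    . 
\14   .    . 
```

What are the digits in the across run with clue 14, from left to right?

8 6

16 in 2 cells must be {7,9}; 17 in 2 cells must be {8,9}.
The 16 across and the 17 down share only 9, so R1C1 = 9.
R1C2 = 16 − 9 = 7 completes the 16 across.
R2C1 = 17 − 9 = 8 completes the 17 down.
R2C2 = 14 − 8 = 6 completes the 14 across.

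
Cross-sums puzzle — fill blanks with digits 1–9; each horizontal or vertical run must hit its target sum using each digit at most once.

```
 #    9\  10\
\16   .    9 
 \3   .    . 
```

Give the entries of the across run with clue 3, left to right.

2, 1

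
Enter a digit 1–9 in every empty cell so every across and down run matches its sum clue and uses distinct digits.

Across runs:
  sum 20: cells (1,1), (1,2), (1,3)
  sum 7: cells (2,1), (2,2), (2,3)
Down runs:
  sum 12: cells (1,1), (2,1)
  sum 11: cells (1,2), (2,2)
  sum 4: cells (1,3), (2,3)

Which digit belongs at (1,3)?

7 in 3 cells must be {1,2,4}; 4 in 2 cells must be {1,3}.
The 20 across and the 4 down share only 3, so (1,3) = 3.
The 7 across and the 12 down share only 4, so (2,1) = 4.
(2,2) = 2: the only remaining digit allowed by both the 7 across and the 11 down.
(2,3) = 7 − 6 = 1 completes the 7 across.
(1,1) = 12 − 4 = 8 completes the 12 down.
(1,2) = 20 − 11 = 9 completes the 20 across.

3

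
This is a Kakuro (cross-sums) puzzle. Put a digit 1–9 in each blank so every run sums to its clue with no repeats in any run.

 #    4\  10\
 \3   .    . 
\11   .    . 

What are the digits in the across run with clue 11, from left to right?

3 in 2 cells must be {1,2}; 4 in 2 cells must be {1,3}.
The 3 across and the 4 down share only 1, so R1C1 = 1.
R1C2 = 3 − 1 = 2 completes the 3 across.
R2C1 = 4 − 1 = 3 completes the 4 down.
R2C2 = 11 − 3 = 8 completes the 11 across.

3, 8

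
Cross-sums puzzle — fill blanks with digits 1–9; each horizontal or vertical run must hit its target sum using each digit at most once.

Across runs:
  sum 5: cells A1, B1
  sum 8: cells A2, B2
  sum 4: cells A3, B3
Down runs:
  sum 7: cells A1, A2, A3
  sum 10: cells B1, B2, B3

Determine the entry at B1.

4 in 2 cells must be {1,3}; 7 in 3 cells must be {1,2,4}.
The 4 across and the 7 down share only 1, so A3 = 1.
B3 = 4 − 1 = 3 completes the 4 across.
Given what's placed, A2 must be 2 to fit the 8 across and 7 down.
B2 = 8 − 2 = 6 completes the 8 across.
A1 = 7 − 3 = 4 completes the 7 down.
B1 = 5 − 4 = 1 completes the 5 across.

1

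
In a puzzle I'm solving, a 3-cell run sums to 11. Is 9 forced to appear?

No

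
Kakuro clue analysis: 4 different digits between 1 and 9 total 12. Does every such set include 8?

Counterexample: {1,2,3,6} sums to 12 without using 8.

No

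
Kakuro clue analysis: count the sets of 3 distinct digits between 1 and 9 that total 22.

2

3 distinct digits from 1–9 sum between 6 and 24.
Enumerating: {5,8,9}, {6,7,9}.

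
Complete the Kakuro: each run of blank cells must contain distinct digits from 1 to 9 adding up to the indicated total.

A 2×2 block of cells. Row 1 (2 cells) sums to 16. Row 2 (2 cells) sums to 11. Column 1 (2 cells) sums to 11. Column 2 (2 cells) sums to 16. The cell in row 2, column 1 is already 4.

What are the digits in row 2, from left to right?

4, 7

16 in 2 cells must be {7,9}.
(1,1) = 11 − 4 = 7 completes the 11 down.
(1,2) = 16 − 7 = 9 completes the 16 across.
(2,2) = 11 − 4 = 7 completes the 11 across.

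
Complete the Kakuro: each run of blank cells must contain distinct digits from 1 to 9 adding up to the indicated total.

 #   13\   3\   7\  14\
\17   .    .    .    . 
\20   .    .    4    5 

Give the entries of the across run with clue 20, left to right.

3 in 2 cells must be {1,2}.
R1C3 = 7 − 4 = 3 completes the 7 down.
R1C4 = 14 − 5 = 9 completes the 14 down.
R2C2 = 2: the only remaining digit allowed by both the 20 across and the 3 down.
R1C1 = 4: the only remaining digit allowed by both the 17 across and the 13 down.
R1C2 = 17 − 16 = 1 completes the 17 across.
R2C1 = 20 − 11 = 9 completes the 20 across.

9 2 4 5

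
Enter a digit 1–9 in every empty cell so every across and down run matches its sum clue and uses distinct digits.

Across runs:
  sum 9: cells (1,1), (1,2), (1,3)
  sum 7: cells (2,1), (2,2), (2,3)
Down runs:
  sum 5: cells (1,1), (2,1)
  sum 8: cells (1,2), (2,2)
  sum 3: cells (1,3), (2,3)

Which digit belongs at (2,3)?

7 in 3 cells must be {1,2,4}; 3 in 2 cells must be {1,2}.
Nothing is forced directly, so branch on (2,2), whose candidates are 1 or 2. If (2,2) = 1: then (1,2) would have to be in {1,2,3,4,5,6} for the 9 across but in {7} for the 8 down — contradiction. So (2,2) = 2.
(1,2) = 8 − 2 = 6 completes the 8 down.
Given what's placed, (2,3) must be 1 to fit the 7 across and 3 down.
(1,3) = 3 − 1 = 2 completes the 3 down.
(2,1) = 7 − 3 = 4 completes the 7 across.
(1,1) = 9 − 8 = 1 completes the 9 across.

1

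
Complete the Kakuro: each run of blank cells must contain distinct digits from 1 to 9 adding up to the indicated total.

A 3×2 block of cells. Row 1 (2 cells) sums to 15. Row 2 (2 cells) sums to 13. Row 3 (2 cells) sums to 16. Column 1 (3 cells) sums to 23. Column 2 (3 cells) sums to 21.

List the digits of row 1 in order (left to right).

6, 9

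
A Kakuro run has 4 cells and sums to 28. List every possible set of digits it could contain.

{4,7,8,9}; {5,6,8,9}

4 distinct digits from 1–9 sum between 10 and 30.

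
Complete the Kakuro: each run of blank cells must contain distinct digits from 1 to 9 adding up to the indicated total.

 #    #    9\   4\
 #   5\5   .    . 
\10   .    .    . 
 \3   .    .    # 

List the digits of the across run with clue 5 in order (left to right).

3 in 2 cells must be {1,2}; 4 in 2 cells must be {1,3}.
Nothing is forced directly, so branch on R1C3, whose candidates are 1 or 3. If R1C3 = 1: that forces R1C2 = 4, R2C3 = 3, R3C2 = 2, after which R2C2 would have to be in {1,2,5,6} for the 10 across but in {3} for the 9 down — contradiction. So R1C3 = 3.
R1C2 = 5 − 3 = 2 completes the 5 across.
R2C3 = 4 − 3 = 1 completes the 4 down.
R3C2 = 1: the only remaining digit allowed by both the 3 across and the 9 down.
R2C2 = 9 − 3 = 6 completes the 9 down.
R3C1 = 3 − 1 = 2 completes the 3 across.
R2C1 = 10 − 7 = 3 completes the 10 across.

2 3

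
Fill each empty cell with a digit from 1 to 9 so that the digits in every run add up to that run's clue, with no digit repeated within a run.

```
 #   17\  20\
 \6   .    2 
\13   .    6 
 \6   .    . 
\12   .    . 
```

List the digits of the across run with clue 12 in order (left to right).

5, 7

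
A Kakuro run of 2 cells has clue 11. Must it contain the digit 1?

No

Counterexample: {2,9} sums to 11 without using 1.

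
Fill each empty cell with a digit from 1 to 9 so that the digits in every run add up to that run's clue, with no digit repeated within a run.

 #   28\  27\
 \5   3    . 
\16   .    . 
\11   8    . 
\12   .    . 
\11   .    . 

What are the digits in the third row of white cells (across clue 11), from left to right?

16 in 2 cells must be {7,9}.
R1C2 = 5 − 3 = 2 completes the 5 across.
R3C2 = 11 − 8 = 3 completes the 11 across.

8 3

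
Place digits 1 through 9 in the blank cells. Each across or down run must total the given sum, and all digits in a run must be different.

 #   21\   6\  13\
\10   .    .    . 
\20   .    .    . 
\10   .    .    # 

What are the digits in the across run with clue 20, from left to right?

6 in 3 cells must be {1,2,3}.
Only 3 fits R2C2 under both its across sum 20 and down sum 6.
Nothing is forced directly, so branch on R2C1, whose candidates are 8 or 9. If R2C1 = 8: that forces R2C3 = 9, R1C3 = 4, after which R1C1 would have to be in {1,5} for the 10 across but in {4,6,7,9} for the 21 down — contradiction. So R2C1 = 9.
R2C3 = 20 − 12 = 8 completes the 20 across.

9 3 8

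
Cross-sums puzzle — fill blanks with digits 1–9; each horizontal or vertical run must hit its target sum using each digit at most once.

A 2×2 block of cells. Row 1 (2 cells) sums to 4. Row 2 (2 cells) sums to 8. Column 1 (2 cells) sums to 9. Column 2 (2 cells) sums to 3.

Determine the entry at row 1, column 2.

4 in 2 cells must be {1,3}; 3 in 2 cells must be {1,2}.
The 4 across and the 3 down share only 1, so (1,2) = 1.
(2,2) = 3 − 1 = 2 completes the 3 down.
(1,1) = 4 − 1 = 3 completes the 4 across.
(2,1) = 8 − 2 = 6 completes the 8 across.

1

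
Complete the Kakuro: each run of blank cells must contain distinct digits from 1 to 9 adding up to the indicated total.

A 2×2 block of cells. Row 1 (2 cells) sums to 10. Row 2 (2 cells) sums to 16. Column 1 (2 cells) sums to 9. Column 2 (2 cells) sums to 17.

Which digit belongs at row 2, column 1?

16 in 2 cells must be {7,9}; 17 in 2 cells must be {8,9}.
The 16 across and the 9 down share only 7, so (2,1) = 7.
(2,2) = 16 − 7 = 9 completes the 16 across.
(1,1) = 9 − 7 = 2 completes the 9 down.
(1,2) = 10 − 2 = 8 completes the 10 across.

7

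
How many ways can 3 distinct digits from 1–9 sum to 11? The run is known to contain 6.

2

3 distinct digits from 1–9 sum between 6 and 24.
Keeping only sets containing 6.
Enumerating: {1,4,6}, {2,3,6}.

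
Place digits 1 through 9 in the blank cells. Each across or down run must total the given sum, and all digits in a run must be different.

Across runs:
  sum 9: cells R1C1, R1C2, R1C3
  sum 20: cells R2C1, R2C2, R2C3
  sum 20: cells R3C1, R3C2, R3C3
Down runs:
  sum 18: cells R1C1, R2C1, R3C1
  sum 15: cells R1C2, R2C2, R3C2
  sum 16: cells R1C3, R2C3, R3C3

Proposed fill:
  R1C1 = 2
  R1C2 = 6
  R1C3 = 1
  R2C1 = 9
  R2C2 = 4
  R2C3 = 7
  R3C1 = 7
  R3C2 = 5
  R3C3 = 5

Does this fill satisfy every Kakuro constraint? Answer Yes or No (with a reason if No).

No — the down run R1C3–R3C3 sums to 13, not 16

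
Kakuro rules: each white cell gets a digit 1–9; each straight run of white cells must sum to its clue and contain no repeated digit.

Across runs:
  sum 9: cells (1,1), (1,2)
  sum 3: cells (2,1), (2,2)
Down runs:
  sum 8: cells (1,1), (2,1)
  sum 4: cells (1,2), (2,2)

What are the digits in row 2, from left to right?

3 in 2 cells must be {1,2}; 4 in 2 cells must be {1,3}.
The 3 across and the 4 down share only 1, so (2,2) = 1.
(1,2) = 4 − 1 = 3 completes the 4 down.
(2,1) = 3 − 1 = 2 completes the 3 across.
(1,1) = 9 − 3 = 6 completes the 9 across.

2 1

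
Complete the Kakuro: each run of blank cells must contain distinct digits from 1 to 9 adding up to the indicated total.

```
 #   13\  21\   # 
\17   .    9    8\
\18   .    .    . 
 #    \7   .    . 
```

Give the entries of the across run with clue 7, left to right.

5, 2

17 in 2 cells must be {8,9}.
R1C1 = 17 − 9 = 8 completes the 17 across.
R2C1 = 13 − 8 = 5 completes the 13 down.
No cell is forced outright now. R2C2 can only be 4 or 7 (the digits allowed by both its 18 across and its 21 down). If R2C2 = 4: then R2C3 would have to be in {9} for the 18 across but in {1,2,3,5,6,7} for the 8 down — contradiction. So R2C2 = 7.
R2C3 = 18 − 12 = 6 completes the 18 across.
R3C2 = 21 − 16 = 5 completes the 21 down.
R3C3 = 7 − 5 = 2 completes the 7 across.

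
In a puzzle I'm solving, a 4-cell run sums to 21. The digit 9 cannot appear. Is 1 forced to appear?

No

Counterexample: {2,4,7,8} sums to 21 under that restriction without using 1.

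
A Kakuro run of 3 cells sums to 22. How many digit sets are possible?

2

3 distinct digits from 1–9 sum between 6 and 24.
Enumerating: {5,8,9}, {6,7,9}.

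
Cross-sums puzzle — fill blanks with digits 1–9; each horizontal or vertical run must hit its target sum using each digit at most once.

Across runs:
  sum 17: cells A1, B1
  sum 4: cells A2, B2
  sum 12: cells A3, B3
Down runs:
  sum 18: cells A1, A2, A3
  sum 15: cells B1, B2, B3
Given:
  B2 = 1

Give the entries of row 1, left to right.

8 9

17 in 2 cells must be {8,9}; 4 in 2 cells must be {1,3}.
A2 = 4 − 1 = 3 completes the 4 across.
No cell is forced outright now. A1 can only be 8 or 9 (the digits allowed by both its 17 across and its 18 down). If A1 = 9: that forces B1 = 8, after which A3 would have to be in {3,4,5,7,8,9} for the 12 across but in {6} for the 18 down — contradiction. So A1 = 8.
B1 = 17 − 8 = 9 completes the 17 across.
A3 = 18 − 11 = 7 completes the 18 down.
B3 = 12 − 7 = 5 completes the 12 across.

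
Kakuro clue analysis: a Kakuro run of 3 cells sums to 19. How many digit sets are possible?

5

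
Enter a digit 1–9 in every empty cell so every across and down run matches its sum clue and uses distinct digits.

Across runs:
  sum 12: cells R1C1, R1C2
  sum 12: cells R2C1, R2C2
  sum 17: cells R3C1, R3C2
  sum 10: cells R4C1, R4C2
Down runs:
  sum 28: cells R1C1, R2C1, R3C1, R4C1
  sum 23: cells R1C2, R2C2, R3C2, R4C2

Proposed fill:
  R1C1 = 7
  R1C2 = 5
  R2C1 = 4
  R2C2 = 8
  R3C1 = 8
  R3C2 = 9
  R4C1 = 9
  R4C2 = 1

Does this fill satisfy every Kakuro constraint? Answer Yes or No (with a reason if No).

Across: 7+5=12; 4+8=12; 8+9=17; 9+1=10. Down: 7+4+8+9=28; 5+8+9+1=23. No digit repeats within any run.

Yes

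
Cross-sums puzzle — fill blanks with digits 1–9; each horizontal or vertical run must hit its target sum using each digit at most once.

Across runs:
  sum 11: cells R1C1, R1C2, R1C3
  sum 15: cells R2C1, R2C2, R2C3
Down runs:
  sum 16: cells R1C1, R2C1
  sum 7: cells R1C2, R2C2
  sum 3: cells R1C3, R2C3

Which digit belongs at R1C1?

16 in 2 cells must be {7,9}; 3 in 2 cells must be {1,2}.
The 11 across and the 16 down share only 7, so R1C1 = 7.
Given what's placed, R1C3 must be 1 to fit the 11 across and 3 down.
R2C1 = 16 − 7 = 9 completes the 16 down.
R2C3 = 3 − 1 = 2 completes the 3 down.
R1C2 = 11 − 8 = 3 completes the 11 across.
R2C2 = 15 − 11 = 4 completes the 15 across.

7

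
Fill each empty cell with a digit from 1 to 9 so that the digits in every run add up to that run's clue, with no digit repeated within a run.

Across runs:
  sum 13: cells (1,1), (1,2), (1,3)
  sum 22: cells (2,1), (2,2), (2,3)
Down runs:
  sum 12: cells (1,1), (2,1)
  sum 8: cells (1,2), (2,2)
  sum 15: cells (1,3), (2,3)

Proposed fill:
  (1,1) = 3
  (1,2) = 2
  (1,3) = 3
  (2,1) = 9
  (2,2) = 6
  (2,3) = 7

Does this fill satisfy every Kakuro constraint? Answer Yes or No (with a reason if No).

No — the across run (1,1)–(1,3) sums to 8, not 13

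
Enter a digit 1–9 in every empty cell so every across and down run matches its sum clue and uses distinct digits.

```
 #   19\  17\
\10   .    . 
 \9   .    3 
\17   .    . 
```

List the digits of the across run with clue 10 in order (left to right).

17 in 2 cells must be {8,9}.
R2C1 = 9 − 3 = 6 completes the 9 across.
Nothing is forced directly, so branch on R3C1, whose candidates are 8 or 9. If R3C1 = 8: then R1C1 would have to be in {1,2,3,4,6,7,8,9} for the 10 across but in {5} for the 19 down — contradiction. So R3C1 = 9.
R1C1 = 19 − 15 = 4 completes the 19 down.
R1C2 = 10 − 4 = 6 completes the 10 across.
R3C2 = 17 − 9 = 8 completes the 17 across.

4, 6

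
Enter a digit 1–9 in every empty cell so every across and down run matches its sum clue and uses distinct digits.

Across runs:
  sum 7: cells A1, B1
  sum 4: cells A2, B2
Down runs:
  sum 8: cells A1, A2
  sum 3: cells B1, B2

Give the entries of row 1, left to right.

5 2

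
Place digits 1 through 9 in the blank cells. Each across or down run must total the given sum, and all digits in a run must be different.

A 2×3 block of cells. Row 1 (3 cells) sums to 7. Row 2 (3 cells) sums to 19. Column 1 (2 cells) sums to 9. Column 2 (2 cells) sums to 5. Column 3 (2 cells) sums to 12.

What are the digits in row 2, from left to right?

7, 4, 8

7 in 3 cells must be {1,2,4}.
The 7 across and the 12 down share only 4, so (1,3) = 4.
(2,3) = 12 − 4 = 8 completes the 12 down.
Nothing is forced directly, so branch on (2,2), whose candidates are 2 or 4. If (2,2) = 2: then (1,2) would have to be in {1,2} for the 7 across but in {3} for the 5 down — contradiction. So (2,2) = 4.
(1,2) = 5 − 4 = 1 completes the 5 down.
(2,1) = 19 − 12 = 7 completes the 19 across.
(1,1) = 7 − 5 = 2 completes the 7 across.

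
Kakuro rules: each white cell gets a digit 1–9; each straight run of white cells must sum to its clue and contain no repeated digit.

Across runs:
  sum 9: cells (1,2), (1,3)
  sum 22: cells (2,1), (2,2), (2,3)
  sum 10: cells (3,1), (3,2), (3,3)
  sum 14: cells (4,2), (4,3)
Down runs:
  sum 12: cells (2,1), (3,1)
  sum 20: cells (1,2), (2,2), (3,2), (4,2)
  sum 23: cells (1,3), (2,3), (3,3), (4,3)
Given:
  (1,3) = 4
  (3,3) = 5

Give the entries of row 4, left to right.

6 8

(1,2) = 9 − 4 = 5 completes the 9 across.
Nothing is forced directly, so branch on (2,3), whose candidates are 6 or 8. If (2,3) = 8: that forces (2,2) = 9, after which (4,2) would have to be in {5,6,8,9} for the 14 across but in {2,4} for the 20 down — contradiction. So (2,3) = 6.
(4,3) = 23 − 15 = 8 completes the 23 down.
(4,2) = 14 − 8 = 6 completes the 14 across.
Given what's placed, (2,2) must be 7 to fit the 22 across and 20 down.
(3,2) = 20 − 18 = 2 completes the 20 down.
(2,1) = 22 − 13 = 9 completes the 22 across.
(3,1) = 10 − 7 = 3 completes the 10 across.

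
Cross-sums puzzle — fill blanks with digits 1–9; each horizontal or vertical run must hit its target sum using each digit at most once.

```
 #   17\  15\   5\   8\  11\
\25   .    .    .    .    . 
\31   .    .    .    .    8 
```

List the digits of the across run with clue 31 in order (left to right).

9, 6, 1, 7, 8

17 in 2 cells must be {8,9}.
R1C5 = 11 − 8 = 3 completes the 11 down.
R2C1 = 9: the only remaining digit allowed by both the 31 across and the 17 down.
R1C1 = 17 − 9 = 8 completes the 17 down.
No cell is forced outright now. R2C2 can only be 6 or 7 (the digits allowed by both its 31 across and its 15 down). If R2C2 = 7: then R1C2 would have to be in {1,2,4,5,6,7,9} for the 25 across but in {8} for the 15 down — contradiction. So R2C2 = 6.
R1C2 = 15 − 6 = 9 completes the 15 down.
Given what's placed, R1C4 must be 1 to fit the 25 across and 8 down.
R2C4 = 8 − 1 = 7 completes the 8 down.
R1C3 = 25 − 21 = 4 completes the 25 across.
R2C3 = 31 − 30 = 1 completes the 31 across.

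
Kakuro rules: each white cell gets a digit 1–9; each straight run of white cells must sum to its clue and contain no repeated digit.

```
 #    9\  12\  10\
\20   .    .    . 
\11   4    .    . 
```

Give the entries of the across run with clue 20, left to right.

R1C1 = 9 − 4 = 5 completes the 9 down.
Given what's placed, R2C2 must be 5 to fit the 11 across and 12 down.
R2C3 = 11 − 9 = 2 completes the 11 across.
R1C2 = 12 − 5 = 7 completes the 12 down.
R1C3 = 20 − 12 = 8 completes the 20 across.

5 7 8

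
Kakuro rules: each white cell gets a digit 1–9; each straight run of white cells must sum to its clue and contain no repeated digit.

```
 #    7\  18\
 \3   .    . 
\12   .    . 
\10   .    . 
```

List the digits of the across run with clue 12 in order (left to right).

4 8

3 in 2 cells must be {1,2}; 7 in 3 cells must be {1,2,4}.
The 12 across and the 7 down share only 4, so R2C1 = 4.
R2C2 = 12 − 4 = 8 completes the 12 across.
Given what's placed, R1C2 must be 1 to fit the 3 across and 18 down.
R3C2 = 18 − 9 = 9 completes the 18 down.
R1C1 = 3 − 1 = 2 completes the 3 across.
R3C1 = 10 − 9 = 1 completes the 10 across.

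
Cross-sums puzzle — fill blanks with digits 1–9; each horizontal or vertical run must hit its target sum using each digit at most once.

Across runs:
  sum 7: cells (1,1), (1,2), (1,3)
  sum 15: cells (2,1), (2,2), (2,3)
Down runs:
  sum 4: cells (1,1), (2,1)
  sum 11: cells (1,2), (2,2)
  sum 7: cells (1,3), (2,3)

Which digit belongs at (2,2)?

7

7 in 3 cells must be {1,2,4}; 4 in 2 cells must be {1,3}.
The 7 across and the 4 down share only 1, so (1,1) = 1.
(2,1) = 4 − 1 = 3 completes the 4 down.
Nothing is forced directly, so branch on (2,3), whose candidates are 4 or 5. If (2,3) = 4: then (1,3) would have to be in {2,4} for the 7 across but in {3} for the 7 down — contradiction. So (2,3) = 5.
(1,3) = 7 − 5 = 2 completes the 7 down.
(2,2) = 15 − 8 = 7 completes the 15 across.
(1,2) = 7 − 3 = 4 completes the 7 across.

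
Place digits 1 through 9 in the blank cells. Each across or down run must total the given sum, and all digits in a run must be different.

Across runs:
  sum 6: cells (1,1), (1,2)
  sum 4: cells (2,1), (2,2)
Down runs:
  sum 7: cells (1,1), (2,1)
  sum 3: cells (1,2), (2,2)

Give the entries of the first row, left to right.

4 2

4 in 2 cells must be {1,3}; 3 in 2 cells must be {1,2}.
The 4 across and the 3 down share only 1, so (2,2) = 1.
(1,2) = 3 − 1 = 2 completes the 3 down.
(2,1) = 4 − 1 = 3 completes the 4 across.
(1,1) = 6 − 2 = 4 completes the 6 across.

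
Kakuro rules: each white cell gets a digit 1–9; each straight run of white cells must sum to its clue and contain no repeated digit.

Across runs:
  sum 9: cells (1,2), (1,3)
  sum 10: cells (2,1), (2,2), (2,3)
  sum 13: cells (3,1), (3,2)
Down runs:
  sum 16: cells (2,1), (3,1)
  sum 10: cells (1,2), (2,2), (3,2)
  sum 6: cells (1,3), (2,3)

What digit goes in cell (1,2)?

16 in 2 cells must be {7,9}.
The 10 across and the 16 down share only 7, so (2,1) = 7.
(3,1) = 16 − 7 = 9 completes the 16 down.
(3,2) = 13 − 9 = 4 completes the 13 across.
(2,2) = 1: the only remaining digit allowed by both the 10 across and the 10 down.
(2,3) = 10 − 8 = 2 completes the 10 across.
(1,2) = 10 − 5 = 5 completes the 10 down.
(1,3) = 9 − 5 = 4 completes the 9 across.

5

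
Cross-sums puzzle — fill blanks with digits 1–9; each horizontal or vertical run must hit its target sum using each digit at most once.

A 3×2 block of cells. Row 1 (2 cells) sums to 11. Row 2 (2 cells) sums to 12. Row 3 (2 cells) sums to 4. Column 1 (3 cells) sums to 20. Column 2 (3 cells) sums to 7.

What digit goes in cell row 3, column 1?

3

4 in 2 cells must be {1,3}; 7 in 3 cells must be {1,2,4}.
The 12 across and the 7 down share only 4, so (2,2) = 4.
The 4 across and the 20 down share only 3, so (3,1) = 3.
(3,2) = 4 − 3 = 1 completes the 4 across.
(1,2) = 7 − 5 = 2 completes the 7 down.
(2,1) = 12 − 4 = 8 completes the 12 across.
(1,1) = 11 − 2 = 9 completes the 11 across.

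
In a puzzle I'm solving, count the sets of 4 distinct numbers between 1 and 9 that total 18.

11

4 distinct digits from 1–9 sum between 10 and 30.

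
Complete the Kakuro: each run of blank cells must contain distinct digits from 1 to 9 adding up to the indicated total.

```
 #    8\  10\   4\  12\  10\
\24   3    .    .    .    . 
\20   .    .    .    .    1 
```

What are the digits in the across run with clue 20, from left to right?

5 4 3 7 1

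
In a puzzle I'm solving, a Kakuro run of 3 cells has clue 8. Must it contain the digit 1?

Every partition of 8 into 3 distinct digits includes 1: {1,2,5}, {1,3,4}.

Yes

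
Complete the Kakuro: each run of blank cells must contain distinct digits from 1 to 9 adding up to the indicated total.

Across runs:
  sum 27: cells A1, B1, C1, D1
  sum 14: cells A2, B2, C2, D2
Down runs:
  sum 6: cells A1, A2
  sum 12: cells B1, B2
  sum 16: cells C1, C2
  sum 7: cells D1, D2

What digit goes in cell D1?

16 in 2 cells must be {7,9}.
Only 7 fits C2 under both its across sum 14 and down sum 16.
C1 = 16 − 7 = 9 completes the 16 down.
Given what's placed, B2 must be 4 to fit the 14 across and 12 down.
B1 = 12 − 4 = 8 completes the 12 down.
A1 = 4: the only remaining digit allowed by both the 27 across and the 6 down.
D1 = 27 − 21 = 6 completes the 27 across.

6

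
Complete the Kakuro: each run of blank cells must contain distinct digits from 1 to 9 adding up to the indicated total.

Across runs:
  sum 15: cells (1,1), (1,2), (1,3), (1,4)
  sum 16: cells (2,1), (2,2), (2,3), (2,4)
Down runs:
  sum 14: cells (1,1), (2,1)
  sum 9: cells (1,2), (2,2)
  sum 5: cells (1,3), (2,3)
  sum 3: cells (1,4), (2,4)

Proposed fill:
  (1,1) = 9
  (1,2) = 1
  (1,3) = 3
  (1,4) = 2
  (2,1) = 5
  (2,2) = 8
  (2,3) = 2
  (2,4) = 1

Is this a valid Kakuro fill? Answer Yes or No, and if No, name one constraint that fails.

Across: 9+1+3+2=15; 5+8+2+1=16. Down: 9+5=14; 1+8=9; 3+2=5; 2+1=3. No digit repeats within any run.

Yes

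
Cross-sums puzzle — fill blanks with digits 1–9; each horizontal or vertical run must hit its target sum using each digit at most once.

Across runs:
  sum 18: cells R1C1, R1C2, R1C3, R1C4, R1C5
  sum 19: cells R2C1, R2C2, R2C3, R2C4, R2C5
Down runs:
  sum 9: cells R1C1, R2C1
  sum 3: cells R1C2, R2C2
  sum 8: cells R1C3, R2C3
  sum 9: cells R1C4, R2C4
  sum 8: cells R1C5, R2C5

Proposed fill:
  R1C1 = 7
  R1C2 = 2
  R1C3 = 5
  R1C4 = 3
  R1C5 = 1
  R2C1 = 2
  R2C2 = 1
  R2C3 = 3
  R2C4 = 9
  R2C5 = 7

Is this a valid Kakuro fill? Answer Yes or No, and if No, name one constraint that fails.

No — the down run R1C4–R2C4 sums to 12, not 9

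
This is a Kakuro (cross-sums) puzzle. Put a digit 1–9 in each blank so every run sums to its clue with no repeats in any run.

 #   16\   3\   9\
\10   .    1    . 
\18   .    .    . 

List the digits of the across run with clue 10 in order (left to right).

7 1 2

16 in 2 cells must be {7,9}; 3 in 2 cells must be {1,2}.
R1C1 = 7: the only remaining digit allowed by both the 10 across and the 16 down.
R1C3 = 10 − 8 = 2 completes the 10 across.
R2C1 = 16 − 7 = 9 completes the 16 down.
R2C2 = 3 − 1 = 2 completes the 3 down.
R2C3 = 18 − 11 = 7 completes the 18 across.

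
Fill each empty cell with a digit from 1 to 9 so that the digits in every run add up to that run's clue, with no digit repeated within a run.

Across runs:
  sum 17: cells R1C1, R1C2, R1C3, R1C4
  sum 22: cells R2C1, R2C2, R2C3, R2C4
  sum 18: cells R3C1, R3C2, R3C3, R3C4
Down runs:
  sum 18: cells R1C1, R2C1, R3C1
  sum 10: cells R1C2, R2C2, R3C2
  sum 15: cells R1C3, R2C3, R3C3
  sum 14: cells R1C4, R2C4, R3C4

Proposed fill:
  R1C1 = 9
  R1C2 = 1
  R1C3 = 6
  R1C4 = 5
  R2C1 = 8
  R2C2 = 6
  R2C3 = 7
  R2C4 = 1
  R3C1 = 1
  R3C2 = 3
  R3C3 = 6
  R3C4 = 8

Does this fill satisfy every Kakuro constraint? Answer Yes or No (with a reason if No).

No — the across run R1C1–R1C4 sums to 21, not 17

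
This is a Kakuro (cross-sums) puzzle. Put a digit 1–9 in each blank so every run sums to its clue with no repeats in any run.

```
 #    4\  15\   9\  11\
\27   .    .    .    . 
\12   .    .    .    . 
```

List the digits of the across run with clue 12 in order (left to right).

4 in 2 cells must be {1,3}.
Only 3 fits R1C1 under both its across sum 27 and down sum 4.
R2C1 = 4 − 3 = 1 completes the 4 down.
Given what's placed, R2C2 must be 6 to fit the 12 across and 15 down.
R1C2 = 15 − 6 = 9 completes the 15 down.
No cell is forced outright now. R2C3 can only be 2 or 3 (the digits allowed by both its 12 across and its 9 down). If R2C3 = 3: then R1C3 would have to be in {7,8} for the 27 across but in {6} for the 9 down — contradiction. So R2C3 = 2.
R1C3 = 9 − 2 = 7 completes the 9 down.
R1C4 = 27 − 19 = 8 completes the 27 across.
R2C4 = 12 − 9 = 3 completes the 12 across.

1, 6, 2, 3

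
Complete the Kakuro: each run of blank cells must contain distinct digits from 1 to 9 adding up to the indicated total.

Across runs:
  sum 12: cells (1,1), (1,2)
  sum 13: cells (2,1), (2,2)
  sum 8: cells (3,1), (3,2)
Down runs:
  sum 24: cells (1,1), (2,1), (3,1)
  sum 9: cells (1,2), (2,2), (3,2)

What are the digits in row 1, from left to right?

24 in 3 cells must be {7,8,9}.
The 8 across and the 24 down share only 7, so (3,1) = 7.
(3,2) = 8 − 7 = 1 completes the 8 across.
Nothing is forced directly, so branch on (1,1), whose candidates are 8 or 9. If (1,1) = 8: then (1,2) would have to be in {4} for the 12 across but in {2,3,5,6} for the 9 down — contradiction. So (1,1) = 9.
(1,2) = 12 − 9 = 3 completes the 12 across.
(2,1) = 24 − 16 = 8 completes the 24 down.
(2,2) = 13 − 8 = 5 completes the 13 across.

9 3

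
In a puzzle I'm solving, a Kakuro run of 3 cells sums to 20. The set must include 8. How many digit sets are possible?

3 distinct digits from 1–9 sum between 6 and 24.
Keeping only sets containing 8.
Enumerating: {3,8,9}, {5,7,8}.

2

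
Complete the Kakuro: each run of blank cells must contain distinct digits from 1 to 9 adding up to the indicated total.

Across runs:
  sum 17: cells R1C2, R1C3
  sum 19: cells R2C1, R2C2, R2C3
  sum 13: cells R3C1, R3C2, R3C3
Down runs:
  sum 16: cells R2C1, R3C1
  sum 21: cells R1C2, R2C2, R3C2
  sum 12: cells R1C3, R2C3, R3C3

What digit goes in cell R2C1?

9

17 in 2 cells must be {8,9}; 16 in 2 cells must be {7,9}.
Nothing is forced directly, so branch on R2C1, whose candidates are 7 or 9. If R2C1 = 7: that forces R3C1 = 9, after which R3C2 would have to be in {1,3} for the 13 across but in {4,5,6,7,8,9} for the 21 down — contradiction. So R2C1 = 9.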